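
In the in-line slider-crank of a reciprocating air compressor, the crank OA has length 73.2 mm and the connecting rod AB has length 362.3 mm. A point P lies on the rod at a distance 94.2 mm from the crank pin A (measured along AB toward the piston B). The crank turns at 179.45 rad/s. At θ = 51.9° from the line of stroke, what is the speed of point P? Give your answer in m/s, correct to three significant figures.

ω = 179.4 rad/s.  Crank-pin speed |V_A| = rω = 13.136 m/s, perpendicular to OA.
Rod angle: sinφ = −(r/L) sinθ ⇒ φ = -9.149°; ω_rod = −rω cosθ/√(L²−r²sin²θ) = -22.66 rad/s.
V_P = V_A + ω_rod × AP, with AP = 0.0942 m along the rod.
Components: V_Px = −rω sinθ − a·ω_rod·sinφ = -10.676 m/s;  V_Py = rω cosθ + a·ω_rod·cosφ = +5.9978 m/s.
|V_P| = √(V_Px² + V_Py²) = 12.246 m/s.

12.2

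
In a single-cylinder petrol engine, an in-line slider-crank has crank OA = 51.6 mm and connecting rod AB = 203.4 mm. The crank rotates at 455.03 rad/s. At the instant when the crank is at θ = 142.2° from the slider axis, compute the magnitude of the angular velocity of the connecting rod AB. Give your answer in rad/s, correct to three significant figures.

ω = 455 rad/s
The rod makes angle φ with the slider axis where L sinφ = r sinθ; differentiating, L cosφ·φ̇ = r ω cosθ.
L cosφ = √(L² − r² sin²θ) = 0.20093 m.
|ω_rod| = r ω |cosθ| / √(L² − r² sin²θ) = 0.0516·455·0.79016/0.20093 = 92.335 rad/s.

92.3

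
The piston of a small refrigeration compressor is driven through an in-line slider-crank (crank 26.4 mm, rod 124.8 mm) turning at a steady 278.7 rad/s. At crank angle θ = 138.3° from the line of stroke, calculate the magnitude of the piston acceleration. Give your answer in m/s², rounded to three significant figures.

ω = 278.7 rad/s
x(θ) = r cosθ + √(L² − r² sin²θ); with ω constant, a = ω²·d²x/dθ².
d²x/dθ² = −r cosθ − r²(cos2θ)/√u − r⁴ sin²2θ/(4u^{3/2}),  u = L² − r² sin²θ = 0.0152666 m².
Substituting r = 0.0264 m, L = 0.1248 m, θ = 138.3°: d²x/dθ² = +0.018999 m.
a = ω²·d²x/dθ² = (278.7)²·(+0.018999) = +1475.8 m/s²;  |a| = 1475.8 m/s².

1480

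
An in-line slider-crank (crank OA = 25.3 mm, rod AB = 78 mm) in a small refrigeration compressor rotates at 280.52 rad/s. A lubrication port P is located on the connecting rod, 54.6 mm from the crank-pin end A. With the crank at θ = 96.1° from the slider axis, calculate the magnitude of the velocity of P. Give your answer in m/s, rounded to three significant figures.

ω = 280.5 rad/s.  Crank-pin speed |V_A| = rω = 7.0972 m/s, perpendicular to OA.
Rod angle: sinφ = −(r/L) sinθ ⇒ φ = -18.816°; ω_rod = −rω cosθ/√(L²−r²sin²θ) = +10.215 rad/s.
V_P = V_A + ω_rod × AP, with AP = 0.0546 m along the rod.
Components: V_Px = −rω sinθ − a·ω_rod·sinφ = -6.8771 m/s;  V_Py = rω cosθ + a·ω_rod·cosφ = -0.22625 m/s.
|V_P| = √(V_Px² + V_Py²) = 6.8808 m/s.

6.88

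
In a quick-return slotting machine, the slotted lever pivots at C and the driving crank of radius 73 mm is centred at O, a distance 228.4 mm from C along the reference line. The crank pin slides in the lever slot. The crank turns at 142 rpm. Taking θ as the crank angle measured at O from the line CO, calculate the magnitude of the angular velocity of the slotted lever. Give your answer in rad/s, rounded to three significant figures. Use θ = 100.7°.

0.647

ω = 14.87 rad/s (from 142 rpm).
Crank pin A relative to C: A = (d + r cosθ, r sinθ); lever angle φ = atan2(r sinθ, d + r cosθ).
Differentiating tanφ: φ̇ = rω(d cosθ + r)/(d² + r² + 2dr cosθ).
d² + r² + 2dr cosθ = |CA|² = 0.0513042 m²;  d cosθ + r = +0.030594 m.
|ω_lever| = |0.073·14.87·+0.030594| / 0.0513042 = 0.64732 rad/s.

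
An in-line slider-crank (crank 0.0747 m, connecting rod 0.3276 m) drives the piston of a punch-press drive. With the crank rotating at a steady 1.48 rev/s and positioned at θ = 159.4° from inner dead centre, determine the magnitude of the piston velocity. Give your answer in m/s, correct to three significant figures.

ω = 2π·1.48 = 9.299 rad/s
For an in-line slider-crank, x = r cosθ + √(L² − r² sin²θ), so v = −rω sinθ·[1 + r cosθ/√(L² − r² sin²θ)].
With r = 0.0747 m, L = 0.3276 m, θ = 159.4°: √(L² − r² sin²θ) = 0.32654 m.
v = −0.0747·9.299·0.35184·[1 + 0.0747·-0.93606/0.32654] = -0.19207 m/s.
|v| = 0.19207 m/s.

0.192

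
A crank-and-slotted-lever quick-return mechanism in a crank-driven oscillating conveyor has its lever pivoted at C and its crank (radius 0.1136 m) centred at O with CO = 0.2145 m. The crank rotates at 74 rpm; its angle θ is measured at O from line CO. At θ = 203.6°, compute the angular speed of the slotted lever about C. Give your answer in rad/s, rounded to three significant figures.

ω = 7.749 rad/s (from 74 rpm).
Crank pin A relative to C: A = (d + r cosθ, r sinθ); lever angle φ = atan2(r sinθ, d + r cosθ).
Differentiating tanφ: φ̇ = rω(d cosθ + r)/(d² + r² + 2dr cosθ).
d² + r² + 2dr cosθ = |CA|² = 0.0142568 m²;  d cosθ + r = -0.08296 m.
|ω_lever| = |0.1136·7.749·-0.08296| / 0.0142568 = 5.1225 rad/s.

5.12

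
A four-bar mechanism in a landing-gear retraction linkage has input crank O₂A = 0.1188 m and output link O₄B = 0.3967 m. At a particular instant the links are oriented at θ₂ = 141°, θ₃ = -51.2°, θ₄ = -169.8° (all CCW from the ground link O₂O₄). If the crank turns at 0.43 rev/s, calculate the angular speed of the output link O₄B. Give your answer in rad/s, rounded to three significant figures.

ω₂ = 2.702 rad/s (from 0.43 rev/s).
Differentiating the loop-closure r₂e^{iθ₂}+r₃e^{iθ₃}=r₁+r₄e^{iθ₄} gives r₂ω₂e^{iθ₂}+r₃ω₃e^{iθ₃}=r₄ω₄e^{iθ₄}.
Eliminating the other unknown: ω₄ = r₂ω₂ sin(θ₂−θ₃) / [r₄ sin(θ₄−θ₃)].
Numerator sine = -0.21132; denominator sine = -0.87798.
Result = 0.1188·2.702·(-0.21132) / (0.3967·(-0.87798)) = +0.19475 rad/s; magnitude 0.19475 rad/s.

0.195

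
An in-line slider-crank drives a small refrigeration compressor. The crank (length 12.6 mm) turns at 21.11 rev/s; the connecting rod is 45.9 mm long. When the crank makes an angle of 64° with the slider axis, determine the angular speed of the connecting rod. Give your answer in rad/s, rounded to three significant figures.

16.5

ω = 132.6 rad/s (converted from 21.11 rev/s).
The rod makes angle φ with the slider axis where L sinφ = r sinθ; differentiating, L cosφ·φ̇ = r ω cosθ.
L cosφ = √(L² − r² sin²θ) = 0.044481 m.
|ω_rod| = r ω |cosθ| / √(L² − r² sin²θ) = 0.0126·132.6·0.43837/0.044481 = 16.47 rad/s.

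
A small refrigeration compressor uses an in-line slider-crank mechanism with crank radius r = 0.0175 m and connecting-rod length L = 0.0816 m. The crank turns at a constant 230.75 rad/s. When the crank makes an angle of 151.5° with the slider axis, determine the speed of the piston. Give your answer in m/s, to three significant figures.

1.56

ω = 230.8 rad/s
For an in-line slider-crank, x = r cosθ + √(L² − r² sin²θ), so v = −rω sinθ·[1 + r cosθ/√(L² − r² sin²θ)].
With r = 0.0175 m, L = 0.0816 m, θ = 151.5°: √(L² − r² sin²θ) = 0.081172 m.
v = −0.0175·230.8·0.47716·[1 + 0.0175·-0.87882/0.081172] = -1.5618 m/s.
|v| = 1.5618 m/s.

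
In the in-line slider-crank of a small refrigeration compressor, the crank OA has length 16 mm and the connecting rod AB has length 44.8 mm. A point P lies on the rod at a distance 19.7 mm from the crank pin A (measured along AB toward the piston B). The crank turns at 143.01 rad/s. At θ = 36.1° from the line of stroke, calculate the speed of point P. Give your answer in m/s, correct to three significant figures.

1.84

ω = 143 rad/s.  Crank-pin speed |V_A| = rω = 2.2882 m/s, perpendicular to OA.
Rod angle: sinφ = −(r/L) sinθ ⇒ φ = -12.147°; ω_rod = −rω cosθ/√(L²−r²sin²θ) = -42.213 rad/s.
V_P = V_A + ω_rod × AP, with AP = 0.0197 m along the rod.
Components: V_Px = −rω sinθ − a·ω_rod·sinφ = -1.5232 m/s;  V_Py = rω cosθ + a·ω_rod·cosφ = +1.0358 m/s.
|V_P| = √(V_Px² + V_Py²) = 1.842 m/s.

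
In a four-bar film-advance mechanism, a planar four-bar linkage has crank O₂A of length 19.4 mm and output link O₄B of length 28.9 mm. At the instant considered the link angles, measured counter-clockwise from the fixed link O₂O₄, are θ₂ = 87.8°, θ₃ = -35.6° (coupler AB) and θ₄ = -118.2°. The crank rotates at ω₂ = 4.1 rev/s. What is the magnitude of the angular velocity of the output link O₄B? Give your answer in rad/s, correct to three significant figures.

14.6

ω₂ = 25.76 rad/s (from 4.1 rev/s).
Differentiating the loop-closure r₂e^{iθ₂}+r₃e^{iθ₃}=r₁+r₄e^{iθ₄} gives r₂ω₂e^{iθ₂}+r₃ω₃e^{iθ₃}=r₄ω₄e^{iθ₄}.
Eliminating the other unknown: ω₄ = r₂ω₂ sin(θ₂−θ₃) / [r₄ sin(θ₄−θ₃)].
Numerator sine = +0.83485; denominator sine = -0.99167.
Result = 0.0194·25.76·(+0.83485) / (0.0289·(-0.99167)) = -14.558 rad/s; magnitude 14.558 rad/s.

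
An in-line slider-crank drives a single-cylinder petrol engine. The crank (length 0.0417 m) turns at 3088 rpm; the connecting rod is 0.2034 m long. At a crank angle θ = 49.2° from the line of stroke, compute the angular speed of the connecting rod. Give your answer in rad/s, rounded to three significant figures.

43.9

ω = 323.4 rad/s (converted from 3088 rpm).
The rod makes angle φ with the slider axis where L sinφ = r sinθ; differentiating, L cosφ·φ̇ = r ω cosθ.
L cosφ = √(L² − r² sin²θ) = 0.20094 m.
|ω_rod| = r ω |cosθ| / √(L² − r² sin²θ) = 0.0417·323.4·0.65342/0.20094 = 43.851 rad/s.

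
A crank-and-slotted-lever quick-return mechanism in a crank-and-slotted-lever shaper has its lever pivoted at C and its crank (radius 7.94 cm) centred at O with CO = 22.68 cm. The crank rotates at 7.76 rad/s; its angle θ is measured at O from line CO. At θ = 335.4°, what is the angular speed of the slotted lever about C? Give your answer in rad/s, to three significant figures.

1.94

ω = 7.76 rad/s
Crank pin A relative to C: A = (d + r cosθ, r sinθ); lever angle φ = atan2(r sinθ, d + r cosθ).
Differentiating tanφ: φ̇ = rω(d cosθ + r)/(d² + r² + 2dr cosθ).
d² + r² + 2dr cosθ = |CA|² = 0.0904895 m²;  d cosθ + r = +0.28561 m.
|ω_lever| = |0.0794·7.76·+0.28561| / 0.0904895 = 1.9448 rad/s.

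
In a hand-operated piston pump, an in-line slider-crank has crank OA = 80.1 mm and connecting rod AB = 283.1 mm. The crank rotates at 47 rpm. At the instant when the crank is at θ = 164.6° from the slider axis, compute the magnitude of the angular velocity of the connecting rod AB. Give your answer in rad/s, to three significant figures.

1.35

ω = 4.922 rad/s (converted from 47 rpm).
The rod makes angle φ with the slider axis where L sinφ = r sinθ; differentiating, L cosφ·φ̇ = r ω cosθ.
L cosφ = √(L² − r² sin²θ) = 0.2823 m.
|ω_rod| = r ω |cosθ| / √(L² − r² sin²θ) = 0.0801·4.922·0.96410/0.2823 = 1.3464 rad/s.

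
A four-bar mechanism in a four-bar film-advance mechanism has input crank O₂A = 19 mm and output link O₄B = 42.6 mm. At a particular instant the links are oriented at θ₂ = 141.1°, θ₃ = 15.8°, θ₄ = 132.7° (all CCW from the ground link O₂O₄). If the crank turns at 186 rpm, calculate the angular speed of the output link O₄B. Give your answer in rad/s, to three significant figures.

ω₂ = 19.48 rad/s (from 186 rpm).
Differentiating the loop-closure r₂e^{iθ₂}+r₃e^{iθ₃}=r₁+r₄e^{iθ₄} gives r₂ω₂e^{iθ₂}+r₃ω₃e^{iθ₃}=r₄ω₄e^{iθ₄}.
Eliminating the other unknown: ω₄ = r₂ω₂ sin(θ₂−θ₃) / [r₄ sin(θ₄−θ₃)].
Numerator sine = +0.81614; denominator sine = +0.89180.
Result = 0.019·19.48·(+0.81614) / (0.0426·(+0.89180)) = +7.9503 rad/s; magnitude 7.9503 rad/s.

7.95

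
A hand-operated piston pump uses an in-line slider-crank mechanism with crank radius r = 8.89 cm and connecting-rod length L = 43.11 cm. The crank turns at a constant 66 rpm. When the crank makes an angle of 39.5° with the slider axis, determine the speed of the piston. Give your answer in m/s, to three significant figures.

0.454

ω = 2π·66/60 = 6.912 rad/s
For an in-line slider-crank, x = r cosθ + √(L² − r² sin²θ), so v = −rω sinθ·[1 + r cosθ/√(L² − r² sin²θ)].
With r = 0.0889 m, L = 0.4311 m, θ = 39.5°: √(L² − r² sin²θ) = 0.42738 m.
v = −0.0889·6.912·0.63608·[1 + 0.0889·0.77162/0.42738] = -0.45356 m/s.
|v| = 0.45356 m/s.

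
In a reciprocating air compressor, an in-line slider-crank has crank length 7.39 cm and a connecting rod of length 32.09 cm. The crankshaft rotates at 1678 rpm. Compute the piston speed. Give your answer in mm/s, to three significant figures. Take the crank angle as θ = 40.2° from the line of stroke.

9870

ω = 2π·1678/60 = 175.7 rad/s
For an in-line slider-crank, x = r cosθ + √(L² − r² sin²θ), so v = −rω sinθ·[1 + r cosθ/√(L² − r² sin²θ)].
With r = 0.0739 m, L = 0.3209 m, θ = 40.2°: √(L² − r² sin²θ) = 0.31734 m.
v = −0.0739·175.7·0.64546·[1 + 0.0739·0.76380/0.31734] = -9.8726 m/s.
|v| = 9.8726 m/s = 9872.6 mm/s.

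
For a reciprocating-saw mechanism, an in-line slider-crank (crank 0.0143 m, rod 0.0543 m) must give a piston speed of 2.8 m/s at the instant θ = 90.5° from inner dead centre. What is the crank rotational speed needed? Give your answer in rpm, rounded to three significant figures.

1870

For an in-line slider-crank, |v_piston| = rω|sinθ|·[1 + r cosθ/√(L² − r² sin²θ)].
With r = 0.0143 m, L = 0.0543 m, θ = 90.5°: the bracketed kinematic factor |dx/dθ| = 0.014265 m.
ω = v/|dx/dθ| = 2.8/0.014265 = 196.28 rad/s.
N = 60ω/(2π) = 1874.3 rpm.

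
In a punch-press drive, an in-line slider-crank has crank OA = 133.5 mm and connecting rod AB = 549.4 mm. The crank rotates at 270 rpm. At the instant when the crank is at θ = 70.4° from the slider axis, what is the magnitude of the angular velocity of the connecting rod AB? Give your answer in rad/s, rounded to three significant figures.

2.37

ω = 28.27 rad/s (converted from 270 rpm).
The rod makes angle φ with the slider axis where L sinφ = r sinθ; differentiating, L cosφ·φ̇ = r ω cosθ.
L cosφ = √(L² − r² sin²θ) = 0.53481 m.
|ω_rod| = r ω |cosθ| / √(L² − r² sin²θ) = 0.1335·28.27·0.33545/0.53481 = 2.3676 rad/s.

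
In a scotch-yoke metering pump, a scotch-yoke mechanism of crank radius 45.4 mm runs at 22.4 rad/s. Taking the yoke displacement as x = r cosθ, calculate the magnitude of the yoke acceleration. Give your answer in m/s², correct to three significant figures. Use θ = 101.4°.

4.50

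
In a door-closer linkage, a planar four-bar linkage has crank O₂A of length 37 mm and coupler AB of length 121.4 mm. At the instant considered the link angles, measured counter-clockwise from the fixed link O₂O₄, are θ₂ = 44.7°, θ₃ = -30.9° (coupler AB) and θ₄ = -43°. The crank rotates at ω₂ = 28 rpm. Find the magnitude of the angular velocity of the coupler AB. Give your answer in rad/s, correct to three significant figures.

ω₂ = 2.932 rad/s (from 28 rpm).
Differentiating the loop-closure r₂e^{iθ₂}+r₃e^{iθ₃}=r₁+r₄e^{iθ₄} gives r₂ω₂e^{iθ₂}+r₃ω₃e^{iθ₃}=r₄ω₄e^{iθ₄}.
Eliminating the other unknown: ω₃ = r₂ω₂ sin(θ₄−θ₂) / [r₃ sin(θ₃−θ₄)].
Numerator sine = -0.99919; denominator sine = +0.20962.
Result = 0.037·2.932·(-0.99919) / (0.1214·(+0.20962)) = -4.2598 rad/s; magnitude 4.2598 rad/s.

4.26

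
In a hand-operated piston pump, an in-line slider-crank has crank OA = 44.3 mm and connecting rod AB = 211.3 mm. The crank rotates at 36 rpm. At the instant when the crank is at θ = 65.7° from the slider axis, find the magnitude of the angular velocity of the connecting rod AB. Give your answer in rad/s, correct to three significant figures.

0.331

ω = 3.77 rad/s (converted from 36 rpm).
The rod makes angle φ with the slider axis where L sinφ = r sinθ; differentiating, L cosφ·φ̇ = r ω cosθ.
L cosφ = √(L² − r² sin²θ) = 0.20741 m.
|ω_rod| = r ω |cosθ| / √(L² − r² sin²θ) = 0.0443·3.77·0.41151/0.20741 = 0.33136 rad/s.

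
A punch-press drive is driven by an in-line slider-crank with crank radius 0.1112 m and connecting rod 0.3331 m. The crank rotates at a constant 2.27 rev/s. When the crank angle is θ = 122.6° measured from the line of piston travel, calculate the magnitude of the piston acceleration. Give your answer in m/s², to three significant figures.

15.3

ω = 2π·2.27 = 14.26 rad/s
x(θ) = r cosθ + √(L² − r² sin²θ); with ω constant, a = ω²·d²x/dθ².
d²x/dθ² = −r cosθ − r²(cos2θ)/√u − r⁴ sin²2θ/(4u^{3/2}),  u = L² − r² sin²θ = 0.10218 m².
Substituting r = 0.1112 m, L = 0.3331 m, θ = 122.6°: d²x/dθ² = +0.075173 m.
a = ω²·d²x/dθ² = (14.26)²·(+0.075173) = +15.292 m/s²;  |a| = 15.292 m/s².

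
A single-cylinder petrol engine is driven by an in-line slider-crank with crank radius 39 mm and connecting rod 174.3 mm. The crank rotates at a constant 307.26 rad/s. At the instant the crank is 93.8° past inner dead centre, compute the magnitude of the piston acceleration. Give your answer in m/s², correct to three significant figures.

1080

ω = 307.3 rad/s
x(θ) = r cosθ + √(L² − r² sin²θ); with ω constant, a = ω²·d²x/dθ².
d²x/dθ² = −r cosθ − r²(cos2θ)/√u − r⁴ sin²2θ/(4u^{3/2}),  u = L² − r² sin²θ = 0.0288662 m².
Substituting r = 0.039 m, L = 0.1743 m, θ = 93.8°: d²x/dθ² = +0.011456 m.
a = ω²·d²x/dθ² = (307.3)²·(+0.011456) = +1081.6 m/s²;  |a| = 1081.6 m/s².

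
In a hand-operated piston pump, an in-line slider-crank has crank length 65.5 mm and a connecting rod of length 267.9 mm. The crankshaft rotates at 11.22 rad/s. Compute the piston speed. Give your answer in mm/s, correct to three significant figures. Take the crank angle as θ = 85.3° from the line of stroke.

ω = 11.22 rad/s
For an in-line slider-crank, x = r cosθ + √(L² − r² sin²θ), so v = −rω sinθ·[1 + r cosθ/√(L² − r² sin²θ)].
With r = 0.0655 m, L = 0.2679 m, θ = 85.3°: √(L² − r² sin²θ) = 0.25982 m.
v = −0.0655·11.22·0.99664·[1 + 0.0655·0.08194/0.25982] = -0.74757 m/s.
|v| = 0.74757 m/s = 747.57 mm/s.

748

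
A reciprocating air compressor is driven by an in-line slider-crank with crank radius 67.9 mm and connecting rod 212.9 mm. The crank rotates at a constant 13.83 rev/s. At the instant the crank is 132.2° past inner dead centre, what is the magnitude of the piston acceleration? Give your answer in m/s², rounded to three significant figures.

ω = 2π·13.8 = 86.9 rad/s
x(θ) = r cosθ + √(L² − r² sin²θ); with ω constant, a = ω²·d²x/dθ².
d²x/dθ² = −r cosθ − r²(cos2θ)/√u − r⁴ sin²2θ/(4u^{3/2}),  u = L² − r² sin²θ = 0.0427963 m².
Substituting r = 0.0679 m, L = 0.2129 m, θ = 132.2°: d²x/dθ² = +0.04719 m.
a = ω²·d²x/dθ² = (86.9)²·(+0.04719) = +356.33 m/s²;  |a| = 356.33 m/s².

356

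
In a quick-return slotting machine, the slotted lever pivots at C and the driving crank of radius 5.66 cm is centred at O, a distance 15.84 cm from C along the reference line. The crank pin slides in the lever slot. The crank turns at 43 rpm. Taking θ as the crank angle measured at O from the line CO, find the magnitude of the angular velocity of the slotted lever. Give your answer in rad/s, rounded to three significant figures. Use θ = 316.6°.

1.06

ω = 4.503 rad/s (from 43 rpm).
Crank pin A relative to C: A = (d + r cosθ, r sinθ); lever angle φ = atan2(r sinθ, d + r cosθ).
Differentiating tanφ: φ̇ = rω(d cosθ + r)/(d² + r² + 2dr cosθ).
d² + r² + 2dr cosθ = |CA|² = 0.0413222 m²;  d cosθ + r = +0.17169 m.
|ω_lever| = |0.0566·4.503·+0.17169| / 0.0413222 = 1.0589 rad/s.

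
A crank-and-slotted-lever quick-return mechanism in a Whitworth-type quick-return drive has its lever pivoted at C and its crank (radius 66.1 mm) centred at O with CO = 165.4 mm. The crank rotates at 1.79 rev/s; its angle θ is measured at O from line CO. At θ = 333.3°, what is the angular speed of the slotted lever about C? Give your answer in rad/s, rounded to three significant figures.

3.10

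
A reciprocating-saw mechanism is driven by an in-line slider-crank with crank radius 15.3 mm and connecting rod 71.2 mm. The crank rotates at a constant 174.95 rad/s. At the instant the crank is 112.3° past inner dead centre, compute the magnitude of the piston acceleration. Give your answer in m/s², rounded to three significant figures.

ω = 174.9 rad/s
x(θ) = r cosθ + √(L² − r² sin²θ); with ω constant, a = ω²·d²x/dθ².
d²x/dθ² = −r cosθ − r²(cos2θ)/√u − r⁴ sin²2θ/(4u^{3/2}),  u = L² − r² sin²θ = 0.00486906 m².
Substituting r = 0.0153 m, L = 0.0712 m, θ = 112.3°: d²x/dθ² = +0.0081745 m.
a = ω²·d²x/dθ² = (174.9)²·(+0.0081745) = +250.2 m/s²;  |a| = 250.2 m/s².

250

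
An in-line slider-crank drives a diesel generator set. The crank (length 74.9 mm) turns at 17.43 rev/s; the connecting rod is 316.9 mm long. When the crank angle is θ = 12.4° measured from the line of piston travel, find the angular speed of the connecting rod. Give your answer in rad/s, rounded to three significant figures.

ω = 109.5 rad/s (converted from 17.43 rev/s).
The rod makes angle φ with the slider axis where L sinφ = r sinθ; differentiating, L cosφ·φ̇ = r ω cosθ.
L cosφ = √(L² − r² sin²θ) = 0.31649 m.
|ω_rod| = r ω |cosθ| / √(L² − r² sin²θ) = 0.0749·109.5·0.97667/0.31649 = 25.313 rad/s.

25.3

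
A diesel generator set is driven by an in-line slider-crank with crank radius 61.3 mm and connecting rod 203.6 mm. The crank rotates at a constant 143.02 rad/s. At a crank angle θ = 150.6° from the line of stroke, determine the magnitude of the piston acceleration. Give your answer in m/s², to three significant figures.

888

ω = 143 rad/s
x(θ) = r cosθ + √(L² − r² sin²θ); with ω constant, a = ω²·d²x/dθ².
d²x/dθ² = −r cosθ − r²(cos2θ)/√u − r⁴ sin²2θ/(4u^{3/2}),  u = L² − r² sin²θ = 0.0405474 m².
Substituting r = 0.0613 m, L = 0.2036 m, θ = 150.6°: d²x/dθ² = +0.043422 m.
a = ω²·d²x/dθ² = (143)²·(+0.043422) = +888.19 m/s²;  |a| = 888.19 m/s².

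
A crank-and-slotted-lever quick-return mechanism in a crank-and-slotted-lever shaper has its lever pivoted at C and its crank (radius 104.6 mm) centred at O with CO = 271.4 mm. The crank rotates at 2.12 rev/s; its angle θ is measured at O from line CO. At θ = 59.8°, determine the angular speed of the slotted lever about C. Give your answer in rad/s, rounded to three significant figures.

2.97

ω = 13.32 rad/s (from 2.12 rev/s).
Crank pin A relative to C: A = (d + r cosθ, r sinθ); lever angle φ = atan2(r sinθ, d + r cosθ).
Differentiating tanφ: φ̇ = rω(d cosθ + r)/(d² + r² + 2dr cosθ).
d² + r² + 2dr cosθ = |CA|² = 0.113159 m²;  d cosθ + r = +0.24112 m.
|ω_lever| = |0.1046·13.32·+0.24112| / 0.113159 = 2.9689 rad/s.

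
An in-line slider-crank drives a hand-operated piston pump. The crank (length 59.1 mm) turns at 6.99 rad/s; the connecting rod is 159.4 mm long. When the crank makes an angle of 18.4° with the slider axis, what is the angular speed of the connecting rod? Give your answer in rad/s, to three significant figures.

2.48

ω = 6.99 rad/s
The rod makes angle φ with the slider axis where L sinφ = r sinθ; differentiating, L cosφ·φ̇ = r ω cosθ.
L cosφ = √(L² − r² sin²θ) = 0.1583 m.
|ω_rod| = r ω |cosθ| / √(L² − r² sin²θ) = 0.0591·6.99·0.94888/0.1583 = 2.4762 rad/s.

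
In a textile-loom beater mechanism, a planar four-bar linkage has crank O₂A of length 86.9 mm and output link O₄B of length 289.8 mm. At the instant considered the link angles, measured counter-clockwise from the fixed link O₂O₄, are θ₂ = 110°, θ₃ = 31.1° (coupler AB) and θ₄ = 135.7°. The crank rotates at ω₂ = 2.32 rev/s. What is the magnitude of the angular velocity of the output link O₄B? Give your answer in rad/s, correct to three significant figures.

ω₂ = 14.58 rad/s (from 2.32 rev/s).
Differentiating the loop-closure r₂e^{iθ₂}+r₃e^{iθ₃}=r₁+r₄e^{iθ₄} gives r₂ω₂e^{iθ₂}+r₃ω₃e^{iθ₃}=r₄ω₄e^{iθ₄}.
Eliminating the other unknown: ω₄ = r₂ω₂ sin(θ₂−θ₃) / [r₄ sin(θ₄−θ₃)].
Numerator sine = +0.98129; denominator sine = +0.96771.
Result = 0.0869·14.58·(+0.98129) / (0.2898·(+0.96771)) = +4.4324 rad/s; magnitude 4.4324 rad/s.

4.43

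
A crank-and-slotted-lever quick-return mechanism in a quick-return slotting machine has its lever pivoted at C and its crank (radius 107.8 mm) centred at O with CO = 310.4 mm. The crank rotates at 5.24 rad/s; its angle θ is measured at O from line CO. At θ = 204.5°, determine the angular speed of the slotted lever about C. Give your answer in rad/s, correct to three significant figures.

2.10

ω = 5.24 rad/s
Crank pin A relative to C: A = (d + r cosθ, r sinθ); lever angle φ = atan2(r sinθ, d + r cosθ).
Differentiating tanφ: φ̇ = rω(d cosθ + r)/(d² + r² + 2dr cosθ).
d² + r² + 2dr cosθ = |CA|² = 0.0470724 m²;  d cosθ + r = -0.17465 m.
|ω_lever| = |0.1078·5.24·-0.17465| / 0.0470724 = 2.0958 rad/s.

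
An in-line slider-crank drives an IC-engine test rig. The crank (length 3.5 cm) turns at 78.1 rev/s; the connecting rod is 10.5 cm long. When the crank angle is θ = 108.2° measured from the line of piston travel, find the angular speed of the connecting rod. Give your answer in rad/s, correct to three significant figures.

53.9

ω = 490.7 rad/s (converted from 78.1 rev/s).
The rod makes angle φ with the slider axis where L sinφ = r sinθ; differentiating, L cosφ·φ̇ = r ω cosθ.
L cosφ = √(L² − r² sin²θ) = 0.099597 m.
|ω_rod| = r ω |cosθ| / √(L² − r² sin²θ) = 0.035·490.7·0.31233/0.099597 = 53.861 rad/s.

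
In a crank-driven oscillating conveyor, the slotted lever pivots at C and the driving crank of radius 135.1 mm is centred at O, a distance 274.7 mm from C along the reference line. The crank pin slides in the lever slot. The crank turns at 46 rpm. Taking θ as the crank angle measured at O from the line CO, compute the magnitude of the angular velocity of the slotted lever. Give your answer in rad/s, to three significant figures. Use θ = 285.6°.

1.20

ω = 4.817 rad/s (from 46 rpm).
Crank pin A relative to C: A = (d + r cosθ, r sinθ); lever angle φ = atan2(r sinθ, d + r cosθ).
Differentiating tanφ: φ̇ = rω(d cosθ + r)/(d² + r² + 2dr cosθ).
d² + r² + 2dr cosθ = |CA|² = 0.113672 m²;  d cosθ + r = +0.20897 m.
|ω_lever| = |0.1351·4.817·+0.20897| / 0.113672 = 1.1964 rad/s.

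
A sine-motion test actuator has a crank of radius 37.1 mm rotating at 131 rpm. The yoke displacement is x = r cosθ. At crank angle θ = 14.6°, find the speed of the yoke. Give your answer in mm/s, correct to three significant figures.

ω = 13.72 rad/s (from 131 rpm).
x = r cosθ ⇒ ẋ = −rω sinθ.
|v| = rω|sinθ| = 0.0371·13.72·|sin 14.6°| = 0.12829 m/s = 128.29 mm/s.

128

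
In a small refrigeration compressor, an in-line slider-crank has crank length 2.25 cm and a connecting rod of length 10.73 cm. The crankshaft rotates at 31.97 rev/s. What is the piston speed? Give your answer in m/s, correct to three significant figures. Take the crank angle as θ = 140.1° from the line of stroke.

ω = 2π·32 = 200.9 rad/s
For an in-line slider-crank, x = r cosθ + √(L² − r² sin²θ), so v = −rω sinθ·[1 + r cosθ/√(L² − r² sin²θ)].
With r = 0.0225 m, L = 0.1073 m, θ = 140.1°: √(L² − r² sin²θ) = 0.10632 m.
v = −0.0225·200.9·0.64145·[1 + 0.0225·-0.76717/0.10632] = -2.4285 m/s.
|v| = 2.4285 m/s.

2.43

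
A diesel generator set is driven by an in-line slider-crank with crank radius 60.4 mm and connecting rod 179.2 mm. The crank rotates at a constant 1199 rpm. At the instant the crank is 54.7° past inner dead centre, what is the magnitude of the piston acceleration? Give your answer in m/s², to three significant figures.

ω = 2π·1199/60 = 125.6 rad/s
x(θ) = r cosθ + √(L² − r² sin²θ); with ω constant, a = ω²·d²x/dθ².
d²x/dθ² = −r cosθ − r²(cos2θ)/√u − r⁴ sin²2θ/(4u^{3/2}),  u = L² − r² sin²θ = 0.0296827 m².
Substituting r = 0.0604 m, L = 0.1792 m, θ = 54.7°: d²x/dθ² = -0.028448 m.
a = ω²·d²x/dθ² = (125.6)²·(-0.028448) = -448.48 m/s²;  |a| = 448.48 m/s².

448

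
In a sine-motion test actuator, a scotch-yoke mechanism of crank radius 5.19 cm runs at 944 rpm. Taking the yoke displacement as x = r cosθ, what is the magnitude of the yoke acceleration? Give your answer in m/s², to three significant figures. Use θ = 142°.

400

ω = 98.86 rad/s (from 944 rpm).
x = r cosθ ⇒ ẍ = −rω² cosθ (ω constant).
|a| = rω²|cosθ| = 0.0519·(98.86)²·|cos 142°| = 399.67 m/s².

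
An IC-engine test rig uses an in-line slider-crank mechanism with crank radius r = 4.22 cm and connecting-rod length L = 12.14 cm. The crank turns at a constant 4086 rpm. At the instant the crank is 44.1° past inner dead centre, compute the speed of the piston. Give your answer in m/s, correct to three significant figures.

15.8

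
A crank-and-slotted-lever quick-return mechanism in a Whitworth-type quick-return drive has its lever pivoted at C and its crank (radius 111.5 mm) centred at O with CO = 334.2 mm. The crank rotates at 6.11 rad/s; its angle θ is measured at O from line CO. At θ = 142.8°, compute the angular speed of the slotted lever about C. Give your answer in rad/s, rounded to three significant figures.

1.63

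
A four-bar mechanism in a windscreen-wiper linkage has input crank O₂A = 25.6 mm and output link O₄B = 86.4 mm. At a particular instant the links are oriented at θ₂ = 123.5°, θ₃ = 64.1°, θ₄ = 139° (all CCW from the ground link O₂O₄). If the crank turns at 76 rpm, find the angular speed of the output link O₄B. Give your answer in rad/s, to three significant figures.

ω₂ = 7.959 rad/s (from 76 rpm).
Differentiating the loop-closure r₂e^{iθ₂}+r₃e^{iθ₃}=r₁+r₄e^{iθ₄} gives r₂ω₂e^{iθ₂}+r₃ω₃e^{iθ₃}=r₄ω₄e^{iθ₄}.
Eliminating the other unknown: ω₄ = r₂ω₂ sin(θ₂−θ₃) / [r₄ sin(θ₄−θ₃)].
Numerator sine = +0.86074; denominator sine = +0.96547.
Result = 0.0256·7.959·(+0.86074) / (0.0864·(+0.96547)) = +2.1023 rad/s; magnitude 2.1023 rad/s.

2.10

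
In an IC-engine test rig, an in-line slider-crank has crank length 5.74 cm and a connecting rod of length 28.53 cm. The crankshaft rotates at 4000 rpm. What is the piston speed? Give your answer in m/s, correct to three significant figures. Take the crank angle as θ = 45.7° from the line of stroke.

ω = 2π·4000/60 = 418.9 rad/s
For an in-line slider-crank, x = r cosθ + √(L² − r² sin²θ), so v = −rω sinθ·[1 + r cosθ/√(L² − r² sin²θ)].
With r = 0.0574 m, L = 0.2853 m, θ = 45.7°: √(L² − r² sin²θ) = 0.28233 m.
v = −0.0574·418.9·0.71569·[1 + 0.0574·0.69842/0.28233] = -19.651 m/s.
|v| = 19.651 m/s.

19.7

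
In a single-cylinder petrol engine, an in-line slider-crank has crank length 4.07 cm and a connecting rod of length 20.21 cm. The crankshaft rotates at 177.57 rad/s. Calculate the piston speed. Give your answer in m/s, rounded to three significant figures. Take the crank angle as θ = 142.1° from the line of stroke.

ω = 177.6 rad/s
For an in-line slider-crank, x = r cosθ + √(L² − r² sin²θ), so v = −rω sinθ·[1 + r cosθ/√(L² − r² sin²θ)].
With r = 0.0407 m, L = 0.2021 m, θ = 142.1°: √(L² − r² sin²θ) = 0.20055 m.
v = −0.0407·177.6·0.61429·[1 + 0.0407·-0.78908/0.20055] = -3.7286 m/s.
|v| = 3.7286 m/s.

3.73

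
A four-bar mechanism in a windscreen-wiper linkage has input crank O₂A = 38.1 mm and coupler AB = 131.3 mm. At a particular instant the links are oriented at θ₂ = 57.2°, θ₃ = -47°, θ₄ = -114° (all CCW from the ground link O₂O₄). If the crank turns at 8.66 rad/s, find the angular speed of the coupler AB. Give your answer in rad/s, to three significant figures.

ω₂ = 8.66 rad/s
Differentiating the loop-closure r₂e^{iθ₂}+r₃e^{iθ₃}=r₁+r₄e^{iθ₄} gives r₂ω₂e^{iθ₂}+r₃ω₃e^{iθ₃}=r₄ω₄e^{iθ₄}.
Eliminating the other unknown: ω₃ = r₂ω₂ sin(θ₄−θ₂) / [r₃ sin(θ₃−θ₄)].
Numerator sine = -0.15299; denominator sine = +0.92050.
Result = 0.0381·8.66·(-0.15299) / (0.1313·(+0.92050)) = -0.41764 rad/s; magnitude 0.41764 rad/s.

0.418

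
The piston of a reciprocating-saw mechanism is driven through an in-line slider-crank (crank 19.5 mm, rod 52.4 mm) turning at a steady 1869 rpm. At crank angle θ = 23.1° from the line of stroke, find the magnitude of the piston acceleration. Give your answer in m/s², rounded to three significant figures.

887

ω = 2π·1869/60 = 195.7 rad/s
x(θ) = r cosθ + √(L² − r² sin²θ); with ω constant, a = ω²·d²x/dθ².
d²x/dθ² = −r cosθ − r²(cos2θ)/√u − r⁴ sin²2θ/(4u^{3/2}),  u = L² − r² sin²θ = 0.00268723 m².
Substituting r = 0.0195 m, L = 0.0524 m, θ = 23.1°: d²x/dθ² = -0.023149 m.
a = ω²·d²x/dθ² = (195.7)²·(-0.023149) = -886.76 m/s²;  |a| = 886.76 m/s².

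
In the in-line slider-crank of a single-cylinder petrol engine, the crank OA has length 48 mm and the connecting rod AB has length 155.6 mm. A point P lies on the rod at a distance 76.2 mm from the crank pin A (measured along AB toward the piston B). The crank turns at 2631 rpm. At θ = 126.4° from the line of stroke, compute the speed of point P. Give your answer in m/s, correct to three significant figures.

ω = 275.5 rad/s.  Crank-pin speed |V_A| = rω = 13.225 m/s, perpendicular to OA.
Rod angle: sinφ = −(r/L) sinθ ⇒ φ = -14.377°; ω_rod = −rω cosθ/√(L²−r²sin²θ) = +52.067 rad/s.
V_P = V_A + ω_rod × AP, with AP = 0.0762 m along the rod.
Components: V_Px = −rω sinθ − a·ω_rod·sinφ = -9.6595 m/s;  V_Py = rω cosθ + a·ω_rod·cosφ = -4.0046 m/s.
|V_P| = √(V_Px² + V_Py²) = 10.457 m/s.

10.5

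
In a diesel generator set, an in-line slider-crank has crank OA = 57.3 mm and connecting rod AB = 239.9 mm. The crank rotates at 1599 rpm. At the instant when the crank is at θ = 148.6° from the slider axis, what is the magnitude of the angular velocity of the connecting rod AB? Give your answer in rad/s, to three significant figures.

34.4

ω = 167.4 rad/s (converted from 1599 rpm).
The rod makes angle φ with the slider axis where L sinφ = r sinθ; differentiating, L cosφ·φ̇ = r ω cosθ.
L cosφ = √(L² − r² sin²θ) = 0.23804 m.
|ω_rod| = r ω |cosθ| / √(L² − r² sin²θ) = 0.0573·167.4·0.85355/0.23804 = 34.405 rad/s.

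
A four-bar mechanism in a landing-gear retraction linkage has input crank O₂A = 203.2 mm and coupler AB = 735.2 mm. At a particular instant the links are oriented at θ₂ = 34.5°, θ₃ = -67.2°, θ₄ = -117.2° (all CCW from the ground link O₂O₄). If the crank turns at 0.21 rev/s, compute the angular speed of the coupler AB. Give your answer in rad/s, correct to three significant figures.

ω₂ = 1.319 rad/s (from 0.21 rev/s).
Differentiating the loop-closure r₂e^{iθ₂}+r₃e^{iθ₃}=r₁+r₄e^{iθ₄} gives r₂ω₂e^{iθ₂}+r₃ω₃e^{iθ₃}=r₄ω₄e^{iθ₄}.
Eliminating the other unknown: ω₃ = r₂ω₂ sin(θ₄−θ₂) / [r₃ sin(θ₃−θ₄)].
Numerator sine = -0.47409; denominator sine = +0.76604.
Result = 0.2032·1.319·(-0.47409) / (0.7352·(+0.76604)) = -0.2257 rad/s; magnitude 0.2257 rad/s.

0.226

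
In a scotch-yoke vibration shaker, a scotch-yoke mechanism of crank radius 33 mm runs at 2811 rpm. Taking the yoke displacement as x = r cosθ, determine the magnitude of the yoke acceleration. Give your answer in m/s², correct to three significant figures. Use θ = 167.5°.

2790

ω = 294.4 rad/s (from 2811 rpm).
x = r cosθ ⇒ ẍ = −rω² cosθ (ω constant).
|a| = rω²|cosθ| = 0.033·(294.4)²·|cos 167.5°| = 2791.7 m/s².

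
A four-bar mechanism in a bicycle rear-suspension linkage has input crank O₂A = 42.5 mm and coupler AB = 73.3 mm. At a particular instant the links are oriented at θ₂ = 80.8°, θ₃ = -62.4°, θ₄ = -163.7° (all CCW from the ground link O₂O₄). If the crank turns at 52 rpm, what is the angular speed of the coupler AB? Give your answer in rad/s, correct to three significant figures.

ω₂ = 5.445 rad/s (from 52 rpm).
Differentiating the loop-closure r₂e^{iθ₂}+r₃e^{iθ₃}=r₁+r₄e^{iθ₄} gives r₂ω₂e^{iθ₂}+r₃ω₃e^{iθ₃}=r₄ω₄e^{iθ₄}.
Eliminating the other unknown: ω₃ = r₂ω₂ sin(θ₄−θ₂) / [r₃ sin(θ₃−θ₄)].
Numerator sine = +0.90259; denominator sine = +0.98061.
Result = 0.0425·5.445·(+0.90259) / (0.0733·(+0.98061)) = +2.9061 rad/s; magnitude 2.9061 rad/s.

2.91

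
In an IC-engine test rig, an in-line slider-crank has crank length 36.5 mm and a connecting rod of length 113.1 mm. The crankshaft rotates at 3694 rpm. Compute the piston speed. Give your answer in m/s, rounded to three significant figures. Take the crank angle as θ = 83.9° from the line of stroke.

ω = 2π·3694/60 = 386.8 rad/s
For an in-line slider-crank, x = r cosθ + √(L² − r² sin²θ), so v = −rω sinθ·[1 + r cosθ/√(L² − r² sin²θ)].
With r = 0.0365 m, L = 0.1131 m, θ = 83.9°: √(L² − r² sin²θ) = 0.10712 m.
v = −0.0365·386.8·0.99434·[1 + 0.0365·0.10626/0.10712] = -14.548 m/s.
|v| = 14.548 m/s.

14.5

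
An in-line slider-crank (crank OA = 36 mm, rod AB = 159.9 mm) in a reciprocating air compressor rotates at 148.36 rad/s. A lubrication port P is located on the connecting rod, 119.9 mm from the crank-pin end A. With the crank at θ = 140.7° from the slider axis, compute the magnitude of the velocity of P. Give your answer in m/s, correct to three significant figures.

3.11

ω = 148.4 rad/s.  Crank-pin speed |V_A| = rω = 5.341 m/s, perpendicular to OA.
Rod angle: sinφ = −(r/L) sinθ ⇒ φ = -8.198°; ω_rod = −rω cosθ/√(L²−r²sin²θ) = +26.115 rad/s.
V_P = V_A + ω_rod × AP, with AP = 0.1199 m along the rod.
Components: V_Px = −rω sinθ − a·ω_rod·sinφ = -2.9364 m/s;  V_Py = rω cosθ + a·ω_rod·cosφ = -1.0339 m/s.
|V_P| = √(V_Px² + V_Py²) = 3.1131 m/s.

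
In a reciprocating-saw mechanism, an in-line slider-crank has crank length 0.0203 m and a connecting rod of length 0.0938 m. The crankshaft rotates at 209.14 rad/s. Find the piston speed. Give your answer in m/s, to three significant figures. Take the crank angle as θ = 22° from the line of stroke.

1.91

ω = 209.1 rad/s
For an in-line slider-crank, x = r cosθ + √(L² − r² sin²θ), so v = −rω sinθ·[1 + r cosθ/√(L² − r² sin²θ)].
With r = 0.0203 m, L = 0.0938 m, θ = 22°: √(L² − r² sin²θ) = 0.093491 m.
v = −0.0203·209.1·0.37461·[1 + 0.0203·0.92718/0.093491] = -1.9106 m/s.
|v| = 1.9106 m/s.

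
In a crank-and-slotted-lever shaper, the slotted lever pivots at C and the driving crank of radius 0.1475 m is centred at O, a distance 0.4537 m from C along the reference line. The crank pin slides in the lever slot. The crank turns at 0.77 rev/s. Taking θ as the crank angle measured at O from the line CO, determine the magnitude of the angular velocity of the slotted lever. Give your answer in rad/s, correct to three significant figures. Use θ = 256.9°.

ω = 4.838 rad/s (from 0.77 rev/s).
Crank pin A relative to C: A = (d + r cosθ, r sinθ); lever angle φ = atan2(r sinθ, d + r cosθ).
Differentiating tanφ: φ̇ = rω(d cosθ + r)/(d² + r² + 2dr cosθ).
d² + r² + 2dr cosθ = |CA|² = 0.197265 m²;  d cosθ + r = +0.044668 m.
|ω_lever| = |0.1475·4.838·+0.044668| / 0.197265 = 0.16159 rad/s.

0.162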